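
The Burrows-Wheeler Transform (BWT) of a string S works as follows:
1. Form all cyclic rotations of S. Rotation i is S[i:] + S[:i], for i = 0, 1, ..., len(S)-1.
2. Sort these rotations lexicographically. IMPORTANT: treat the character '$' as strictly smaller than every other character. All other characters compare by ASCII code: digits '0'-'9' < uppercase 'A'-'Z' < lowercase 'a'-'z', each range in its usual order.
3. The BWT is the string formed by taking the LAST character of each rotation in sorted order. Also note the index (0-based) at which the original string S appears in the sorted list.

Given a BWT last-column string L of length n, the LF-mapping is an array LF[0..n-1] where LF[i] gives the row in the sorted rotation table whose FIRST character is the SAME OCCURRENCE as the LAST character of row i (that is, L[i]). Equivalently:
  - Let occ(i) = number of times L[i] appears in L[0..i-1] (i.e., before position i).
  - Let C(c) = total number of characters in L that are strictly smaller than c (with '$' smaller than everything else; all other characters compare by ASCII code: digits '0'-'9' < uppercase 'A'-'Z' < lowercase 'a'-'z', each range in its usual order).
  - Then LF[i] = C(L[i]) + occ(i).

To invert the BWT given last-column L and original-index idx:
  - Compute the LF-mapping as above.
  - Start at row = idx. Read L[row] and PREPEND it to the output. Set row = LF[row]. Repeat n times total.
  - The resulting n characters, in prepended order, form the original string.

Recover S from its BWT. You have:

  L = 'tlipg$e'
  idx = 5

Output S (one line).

LF mapping: 6 4 3 5 2 0 1
Walk LF starting at row 5, prepending L[row]:
  step 1: row=5, L[5]='$', prepend. Next row=LF[5]=0
  step 2: row=0, L[0]='t', prepend. Next row=LF[0]=6
  step 3: row=6, L[6]='e', prepend. Next row=LF[6]=1
  step 4: row=1, L[1]='l', prepend. Next row=LF[1]=4
  step 5: row=4, L[4]='g', prepend. Next row=LF[4]=2
  step 6: row=2, L[2]='i', prepend. Next row=LF[2]=3
  step 7: row=3, L[3]='p', prepend. Next row=LF[3]=5
Reversed output: piglet$

Answer: piglet$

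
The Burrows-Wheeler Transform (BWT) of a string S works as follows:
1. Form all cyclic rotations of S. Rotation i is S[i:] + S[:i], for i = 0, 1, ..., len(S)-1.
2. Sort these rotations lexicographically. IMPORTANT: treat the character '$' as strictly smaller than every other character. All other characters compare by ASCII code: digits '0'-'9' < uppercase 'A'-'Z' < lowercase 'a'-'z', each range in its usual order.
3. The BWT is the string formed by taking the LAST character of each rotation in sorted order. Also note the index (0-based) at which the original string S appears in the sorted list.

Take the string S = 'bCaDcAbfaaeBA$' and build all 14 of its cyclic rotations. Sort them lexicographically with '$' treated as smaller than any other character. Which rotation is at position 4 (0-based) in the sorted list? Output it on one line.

Answer: CaDcAbfaaeBA$b

Derivation:
All 14 rotations (rotation i = S[i:]+S[:i]):
  rot[0] = bCaDcAbfaaeBA$
  rot[1] = CaDcAbfaaeBA$b
  rot[2] = aDcAbfaaeBA$bC
  rot[3] = DcAbfaaeBA$bCa
  rot[4] = cAbfaaeBA$bCaD
  rot[5] = AbfaaeBA$bCaDc
  rot[6] = bfaaeBA$bCaDcA
  rot[7] = faaeBA$bCaDcAb
  rot[8] = aaeBA$bCaDcAbf
  rot[9] = aeBA$bCaDcAbfa
  rot[10] = eBA$bCaDcAbfaa
  rot[11] = BA$bCaDcAbfaae
  rot[12] = A$bCaDcAbfaaeB
  rot[13] = $bCaDcAbfaaeBA
Sorted (with $ < everything):
  sorted[0] = $bCaDcAbfaaeBA
  sorted[1] = A$bCaDcAbfaaeB
  sorted[2] = AbfaaeBA$bCaDc
  sorted[3] = BA$bCaDcAbfaae
  sorted[4] = CaDcAbfaaeBA$b
  sorted[5] = DcAbfaaeBA$bCa
  sorted[6] = aDcAbfaaeBA$bC
  sorted[7] = aaeBA$bCaDcAbf
  sorted[8] = aeBA$bCaDcAbfa
  sorted[9] = bCaDcAbfaaeBA$
  sorted[10] = bfaaeBA$bCaDcA
  sorted[11] = cAbfaaeBA$bCaD
  sorted[12] = eBA$bCaDcAbfaa
  sorted[13] = faaeBA$bCaDcAb
sorted[4] = CaDcAbfaaeBA$b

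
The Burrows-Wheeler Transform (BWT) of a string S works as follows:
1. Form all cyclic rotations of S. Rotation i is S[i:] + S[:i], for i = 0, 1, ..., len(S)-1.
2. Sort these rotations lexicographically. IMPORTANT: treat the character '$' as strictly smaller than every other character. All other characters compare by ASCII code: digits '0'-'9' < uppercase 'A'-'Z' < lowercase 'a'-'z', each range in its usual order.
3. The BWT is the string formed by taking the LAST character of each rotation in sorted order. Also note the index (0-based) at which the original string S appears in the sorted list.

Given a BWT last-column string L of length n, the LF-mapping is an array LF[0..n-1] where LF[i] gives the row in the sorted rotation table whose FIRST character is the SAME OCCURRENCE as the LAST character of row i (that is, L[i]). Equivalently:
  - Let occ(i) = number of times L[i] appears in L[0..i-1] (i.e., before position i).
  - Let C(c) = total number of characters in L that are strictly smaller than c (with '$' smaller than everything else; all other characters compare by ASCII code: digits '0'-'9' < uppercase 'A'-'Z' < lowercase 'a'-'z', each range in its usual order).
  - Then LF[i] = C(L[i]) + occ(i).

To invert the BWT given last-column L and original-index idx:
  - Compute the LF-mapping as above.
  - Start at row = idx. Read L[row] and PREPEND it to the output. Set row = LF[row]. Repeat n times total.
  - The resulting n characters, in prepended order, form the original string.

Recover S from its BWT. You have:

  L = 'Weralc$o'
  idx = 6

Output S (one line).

LF mapping: 1 4 7 2 5 3 0 6
Walk LF starting at row 6, prepending L[row]:
  step 1: row=6, L[6]='$', prepend. Next row=LF[6]=0
  step 2: row=0, L[0]='W', prepend. Next row=LF[0]=1
  step 3: row=1, L[1]='e', prepend. Next row=LF[1]=4
  step 4: row=4, L[4]='l', prepend. Next row=LF[4]=5
  step 5: row=5, L[5]='c', prepend. Next row=LF[5]=3
  step 6: row=3, L[3]='a', prepend. Next row=LF[3]=2
  step 7: row=2, L[2]='r', prepend. Next row=LF[2]=7
  step 8: row=7, L[7]='o', prepend. Next row=LF[7]=6
Reversed output: oracleW$

Answer: oracleW$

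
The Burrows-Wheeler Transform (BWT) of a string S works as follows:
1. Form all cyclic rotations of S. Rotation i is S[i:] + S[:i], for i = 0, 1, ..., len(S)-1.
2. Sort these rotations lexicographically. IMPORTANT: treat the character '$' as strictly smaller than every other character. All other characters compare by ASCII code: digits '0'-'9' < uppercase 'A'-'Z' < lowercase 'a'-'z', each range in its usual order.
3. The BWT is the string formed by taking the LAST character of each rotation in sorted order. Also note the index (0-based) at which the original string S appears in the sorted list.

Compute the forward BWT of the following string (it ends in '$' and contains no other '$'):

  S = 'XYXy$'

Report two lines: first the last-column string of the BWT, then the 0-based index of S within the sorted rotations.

Answer: y$YXX
1

Derivation:
All 5 rotations (rotation i = S[i:]+S[:i]):
  rot[0] = XYXy$
  rot[1] = YXy$X
  rot[2] = Xy$XY
  rot[3] = y$XYX
  rot[4] = $XYXy
Sorted (with $ < everything):
  sorted[0] = $XYXy  (last char: 'y')
  sorted[1] = XYXy$  (last char: '$')
  sorted[2] = Xy$XY  (last char: 'Y')
  sorted[3] = YXy$X  (last char: 'X')
  sorted[4] = y$XYX  (last char: 'X')
Last column: y$YXX
Original string S is at sorted index 1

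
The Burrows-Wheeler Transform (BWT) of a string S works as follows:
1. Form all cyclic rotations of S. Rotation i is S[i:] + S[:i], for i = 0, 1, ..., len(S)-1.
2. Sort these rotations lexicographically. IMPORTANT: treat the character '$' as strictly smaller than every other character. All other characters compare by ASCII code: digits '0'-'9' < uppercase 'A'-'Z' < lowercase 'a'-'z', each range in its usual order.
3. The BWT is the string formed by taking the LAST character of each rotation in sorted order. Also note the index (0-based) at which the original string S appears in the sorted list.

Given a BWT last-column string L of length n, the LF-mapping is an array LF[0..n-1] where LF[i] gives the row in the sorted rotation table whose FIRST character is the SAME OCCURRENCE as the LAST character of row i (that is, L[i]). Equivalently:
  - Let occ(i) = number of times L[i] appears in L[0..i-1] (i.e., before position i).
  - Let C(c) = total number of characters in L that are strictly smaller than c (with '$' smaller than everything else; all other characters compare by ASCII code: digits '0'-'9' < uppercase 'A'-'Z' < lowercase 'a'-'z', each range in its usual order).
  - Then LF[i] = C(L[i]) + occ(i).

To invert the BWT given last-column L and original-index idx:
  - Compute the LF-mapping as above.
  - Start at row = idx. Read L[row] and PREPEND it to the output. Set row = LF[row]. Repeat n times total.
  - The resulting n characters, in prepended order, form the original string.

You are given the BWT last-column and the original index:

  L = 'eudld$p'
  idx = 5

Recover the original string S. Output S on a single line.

Answer: puddle$

Derivation:
LF mapping: 3 6 1 4 2 0 5
Walk LF starting at row 5, prepending L[row]:
  step 1: row=5, L[5]='$', prepend. Next row=LF[5]=0
  step 2: row=0, L[0]='e', prepend. Next row=LF[0]=3
  step 3: row=3, L[3]='l', prepend. Next row=LF[3]=4
  step 4: row=4, L[4]='d', prepend. Next row=LF[4]=2
  step 5: row=2, L[2]='d', prepend. Next row=LF[2]=1
  step 6: row=1, L[1]='u', prepend. Next row=LF[1]=6
  step 7: row=6, L[6]='p', prepend. Next row=LF[6]=5
Reversed output: puddle$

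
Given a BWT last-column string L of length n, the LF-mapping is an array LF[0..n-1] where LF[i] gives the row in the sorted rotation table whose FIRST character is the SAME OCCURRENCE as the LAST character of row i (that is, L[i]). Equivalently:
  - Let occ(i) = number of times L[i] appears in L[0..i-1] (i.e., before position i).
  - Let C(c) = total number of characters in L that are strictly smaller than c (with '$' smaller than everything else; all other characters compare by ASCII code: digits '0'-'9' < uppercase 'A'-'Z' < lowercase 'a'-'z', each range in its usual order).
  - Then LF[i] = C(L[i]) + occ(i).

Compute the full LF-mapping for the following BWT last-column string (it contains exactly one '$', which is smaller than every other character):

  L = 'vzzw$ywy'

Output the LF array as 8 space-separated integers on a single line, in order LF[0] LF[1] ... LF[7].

Answer: 1 6 7 2 0 4 3 5

Derivation:
Char counts: '$':1, 'v':1, 'w':2, 'y':2, 'z':2
C (first-col start): C('$')=0, C('v')=1, C('w')=2, C('y')=4, C('z')=6
L[0]='v': occ=0, LF[0]=C('v')+0=1+0=1
L[1]='z': occ=0, LF[1]=C('z')+0=6+0=6
L[2]='z': occ=1, LF[2]=C('z')+1=6+1=7
L[3]='w': occ=0, LF[3]=C('w')+0=2+0=2
L[4]='$': occ=0, LF[4]=C('$')+0=0+0=0
L[5]='y': occ=0, LF[5]=C('y')+0=4+0=4
L[6]='w': occ=1, LF[6]=C('w')+1=2+1=3
L[7]='y': occ=1, LF[7]=C('y')+1=4+1=5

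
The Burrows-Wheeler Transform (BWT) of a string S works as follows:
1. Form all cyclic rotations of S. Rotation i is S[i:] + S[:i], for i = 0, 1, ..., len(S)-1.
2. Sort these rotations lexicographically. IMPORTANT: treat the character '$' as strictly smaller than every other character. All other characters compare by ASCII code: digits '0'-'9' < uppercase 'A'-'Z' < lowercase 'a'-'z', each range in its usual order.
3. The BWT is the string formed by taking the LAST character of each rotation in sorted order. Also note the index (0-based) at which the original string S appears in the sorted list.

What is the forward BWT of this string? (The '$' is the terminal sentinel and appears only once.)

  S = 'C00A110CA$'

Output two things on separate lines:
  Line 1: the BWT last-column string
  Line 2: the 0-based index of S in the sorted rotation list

Answer: AC011AC0$0
8

Derivation:
All 10 rotations (rotation i = S[i:]+S[:i]):
  rot[0] = C00A110CA$
  rot[1] = 00A110CA$C
  rot[2] = 0A110CA$C0
  rot[3] = A110CA$C00
  rot[4] = 110CA$C00A
  rot[5] = 10CA$C00A1
  rot[6] = 0CA$C00A11
  rot[7] = CA$C00A110
  rot[8] = A$C00A110C
  rot[9] = $C00A110CA
Sorted (with $ < everything):
  sorted[0] = $C00A110CA  (last char: 'A')
  sorted[1] = 00A110CA$C  (last char: 'C')
  sorted[2] = 0A110CA$C0  (last char: '0')
  sorted[3] = 0CA$C00A11  (last char: '1')
  sorted[4] = 10CA$C00A1  (last char: '1')
  sorted[5] = 110CA$C00A  (last char: 'A')
  sorted[6] = A$C00A110C  (last char: 'C')
  sorted[7] = A110CA$C00  (last char: '0')
  sorted[8] = C00A110CA$  (last char: '$')
  sorted[9] = CA$C00A110  (last char: '0')
Last column: AC011AC0$0
Original string S is at sorted index 8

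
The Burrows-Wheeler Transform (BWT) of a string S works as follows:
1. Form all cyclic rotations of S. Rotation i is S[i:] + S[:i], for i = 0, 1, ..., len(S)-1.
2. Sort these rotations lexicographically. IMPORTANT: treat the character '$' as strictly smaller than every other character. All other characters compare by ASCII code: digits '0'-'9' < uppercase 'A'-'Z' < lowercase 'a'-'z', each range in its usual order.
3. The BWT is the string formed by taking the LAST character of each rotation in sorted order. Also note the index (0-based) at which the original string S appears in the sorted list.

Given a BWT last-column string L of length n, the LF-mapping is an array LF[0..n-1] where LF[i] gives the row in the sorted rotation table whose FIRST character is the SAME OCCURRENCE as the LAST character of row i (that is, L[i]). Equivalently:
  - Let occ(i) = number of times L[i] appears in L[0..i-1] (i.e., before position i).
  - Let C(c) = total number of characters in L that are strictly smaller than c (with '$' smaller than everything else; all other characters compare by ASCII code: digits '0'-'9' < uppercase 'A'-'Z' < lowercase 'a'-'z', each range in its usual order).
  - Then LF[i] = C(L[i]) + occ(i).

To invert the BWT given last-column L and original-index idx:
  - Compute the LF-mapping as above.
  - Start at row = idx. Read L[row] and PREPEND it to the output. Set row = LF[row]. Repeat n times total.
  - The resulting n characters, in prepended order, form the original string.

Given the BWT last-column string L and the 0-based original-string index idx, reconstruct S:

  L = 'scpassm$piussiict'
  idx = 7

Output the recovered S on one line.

LF mapping: 10 2 8 1 11 12 7 0 9 4 16 13 14 5 6 3 15
Walk LF starting at row 7, prepending L[row]:
  step 1: row=7, L[7]='$', prepend. Next row=LF[7]=0
  step 2: row=0, L[0]='s', prepend. Next row=LF[0]=10
  step 3: row=10, L[10]='u', prepend. Next row=LF[10]=16
  step 4: row=16, L[16]='t', prepend. Next row=LF[16]=15
  step 5: row=15, L[15]='c', prepend. Next row=LF[15]=3
  step 6: row=3, L[3]='a', prepend. Next row=LF[3]=1
  step 7: row=1, L[1]='c', prepend. Next row=LF[1]=2
  step 8: row=2, L[2]='p', prepend. Next row=LF[2]=8
  step 9: row=8, L[8]='p', prepend. Next row=LF[8]=9
  step 10: row=9, L[9]='i', prepend. Next row=LF[9]=4
  step 11: row=4, L[4]='s', prepend. Next row=LF[4]=11
  step 12: row=11, L[11]='s', prepend. Next row=LF[11]=13
  step 13: row=13, L[13]='i', prepend. Next row=LF[13]=5
  step 14: row=5, L[5]='s', prepend. Next row=LF[5]=12
  step 15: row=12, L[12]='s', prepend. Next row=LF[12]=14
  step 16: row=14, L[14]='i', prepend. Next row=LF[14]=6
  step 17: row=6, L[6]='m', prepend. Next row=LF[6]=7
Reversed output: mississippcactus$

Answer: mississippcactus$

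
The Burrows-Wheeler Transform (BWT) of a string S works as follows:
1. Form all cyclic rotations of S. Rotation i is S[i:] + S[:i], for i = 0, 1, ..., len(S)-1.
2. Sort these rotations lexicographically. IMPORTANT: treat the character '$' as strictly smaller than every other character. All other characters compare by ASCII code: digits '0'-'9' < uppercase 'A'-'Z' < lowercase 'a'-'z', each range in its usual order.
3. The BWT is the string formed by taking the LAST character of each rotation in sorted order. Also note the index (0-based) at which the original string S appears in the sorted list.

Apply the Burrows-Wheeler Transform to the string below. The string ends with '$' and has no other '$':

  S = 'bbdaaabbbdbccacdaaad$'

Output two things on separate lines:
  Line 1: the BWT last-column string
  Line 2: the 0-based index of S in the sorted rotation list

All 21 rotations (rotation i = S[i:]+S[:i]):
  rot[0] = bbdaaabbbdbccacdaaad$
  rot[1] = bdaaabbbdbccacdaaad$b
  rot[2] = daaabbbdbccacdaaad$bb
  rot[3] = aaabbbdbccacdaaad$bbd
  rot[4] = aabbbdbccacdaaad$bbda
  rot[5] = abbbdbccacdaaad$bbdaa
  rot[6] = bbbdbccacdaaad$bbdaaa
  rot[7] = bbdbccacdaaad$bbdaaab
  rot[8] = bdbccacdaaad$bbdaaabb
  rot[9] = dbccacdaaad$bbdaaabbb
  rot[10] = bccacdaaad$bbdaaabbbd
  rot[11] = ccacdaaad$bbdaaabbbdb
  rot[12] = cacdaaad$bbdaaabbbdbc
  rot[13] = acdaaad$bbdaaabbbdbcc
  rot[14] = cdaaad$bbdaaabbbdbcca
  rot[15] = daaad$bbdaaabbbdbccac
  rot[16] = aaad$bbdaaabbbdbccacd
  rot[17] = aad$bbdaaabbbdbccacda
  rot[18] = ad$bbdaaabbbdbccacdaa
  rot[19] = d$bbdaaabbbdbccacdaaa
  rot[20] = $bbdaaabbbdbccacdaaad
Sorted (with $ < everything):
  sorted[0] = $bbdaaabbbdbccacdaaad  (last char: 'd')
  sorted[1] = aaabbbdbccacdaaad$bbd  (last char: 'd')
  sorted[2] = aaad$bbdaaabbbdbccacd  (last char: 'd')
  sorted[3] = aabbbdbccacdaaad$bbda  (last char: 'a')
  sorted[4] = aad$bbdaaabbbdbccacda  (last char: 'a')
  sorted[5] = abbbdbccacdaaad$bbdaa  (last char: 'a')
  sorted[6] = acdaaad$bbdaaabbbdbcc  (last char: 'c')
  sorted[7] = ad$bbdaaabbbdbccacdaa  (last char: 'a')
  sorted[8] = bbbdbccacdaaad$bbdaaa  (last char: 'a')
  sorted[9] = bbdaaabbbdbccacdaaad$  (last char: '$')
  sorted[10] = bbdbccacdaaad$bbdaaab  (last char: 'b')
  sorted[11] = bccacdaaad$bbdaaabbbd  (last char: 'd')
  sorted[12] = bdaaabbbdbccacdaaad$b  (last char: 'b')
  sorted[13] = bdbccacdaaad$bbdaaabb  (last char: 'b')
  sorted[14] = cacdaaad$bbdaaabbbdbc  (last char: 'c')
  sorted[15] = ccacdaaad$bbdaaabbbdb  (last char: 'b')
  sorted[16] = cdaaad$bbdaaabbbdbcca  (last char: 'a')
  sorted[17] = d$bbdaaabbbdbccacdaaa  (last char: 'a')
  sorted[18] = daaabbbdbccacdaaad$bb  (last char: 'b')
  sorted[19] = daaad$bbdaaabbbdbccac  (last char: 'c')
  sorted[20] = dbccacdaaad$bbdaaabbb  (last char: 'b')
Last column: dddaaacaa$bdbbcbaabcb
Original string S is at sorted index 9

Answer: dddaaacaa$bdbbcbaabcb
9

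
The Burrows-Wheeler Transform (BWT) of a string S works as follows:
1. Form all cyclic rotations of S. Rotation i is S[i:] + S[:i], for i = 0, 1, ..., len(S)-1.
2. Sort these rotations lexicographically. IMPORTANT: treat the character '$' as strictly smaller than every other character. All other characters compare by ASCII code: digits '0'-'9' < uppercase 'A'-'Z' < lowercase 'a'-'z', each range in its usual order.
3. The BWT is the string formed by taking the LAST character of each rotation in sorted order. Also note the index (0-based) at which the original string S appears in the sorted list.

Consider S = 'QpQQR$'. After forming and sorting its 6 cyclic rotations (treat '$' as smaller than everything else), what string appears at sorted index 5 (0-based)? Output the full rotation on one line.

All 6 rotations (rotation i = S[i:]+S[:i]):
  rot[0] = QpQQR$
  rot[1] = pQQR$Q
  rot[2] = QQR$Qp
  rot[3] = QR$QpQ
  rot[4] = R$QpQQ
  rot[5] = $QpQQR
Sorted (with $ < everything):
  sorted[0] = $QpQQR
  sorted[1] = QQR$Qp
  sorted[2] = QR$QpQ
  sorted[3] = QpQQR$
  sorted[4] = R$QpQQ
  sorted[5] = pQQR$Q
sorted[5] = pQQR$Q

Answer: pQQR$Q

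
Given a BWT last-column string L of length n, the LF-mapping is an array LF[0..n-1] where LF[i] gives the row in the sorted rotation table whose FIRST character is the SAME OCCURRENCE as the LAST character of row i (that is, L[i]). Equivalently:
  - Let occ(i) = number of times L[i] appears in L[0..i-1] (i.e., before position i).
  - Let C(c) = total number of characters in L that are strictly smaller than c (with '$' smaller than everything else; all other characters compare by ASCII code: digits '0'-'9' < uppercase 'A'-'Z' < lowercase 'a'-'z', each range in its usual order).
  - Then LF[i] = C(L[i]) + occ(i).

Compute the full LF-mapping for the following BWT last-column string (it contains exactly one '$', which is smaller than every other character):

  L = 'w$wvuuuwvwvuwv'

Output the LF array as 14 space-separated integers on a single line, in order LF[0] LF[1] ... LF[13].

Char counts: '$':1, 'u':4, 'v':4, 'w':5
C (first-col start): C('$')=0, C('u')=1, C('v')=5, C('w')=9
L[0]='w': occ=0, LF[0]=C('w')+0=9+0=9
L[1]='$': occ=0, LF[1]=C('$')+0=0+0=0
L[2]='w': occ=1, LF[2]=C('w')+1=9+1=10
L[3]='v': occ=0, LF[3]=C('v')+0=5+0=5
L[4]='u': occ=0, LF[4]=C('u')+0=1+0=1
L[5]='u': occ=1, LF[5]=C('u')+1=1+1=2
L[6]='u': occ=2, LF[6]=C('u')+2=1+2=3
L[7]='w': occ=2, LF[7]=C('w')+2=9+2=11
L[8]='v': occ=1, LF[8]=C('v')+1=5+1=6
L[9]='w': occ=3, LF[9]=C('w')+3=9+3=12
L[10]='v': occ=2, LF[10]=C('v')+2=5+2=7
L[11]='u': occ=3, LF[11]=C('u')+3=1+3=4
L[12]='w': occ=4, LF[12]=C('w')+4=9+4=13
L[13]='v': occ=3, LF[13]=C('v')+3=5+3=8

Answer: 9 0 10 5 1 2 3 11 6 12 7 4 13 8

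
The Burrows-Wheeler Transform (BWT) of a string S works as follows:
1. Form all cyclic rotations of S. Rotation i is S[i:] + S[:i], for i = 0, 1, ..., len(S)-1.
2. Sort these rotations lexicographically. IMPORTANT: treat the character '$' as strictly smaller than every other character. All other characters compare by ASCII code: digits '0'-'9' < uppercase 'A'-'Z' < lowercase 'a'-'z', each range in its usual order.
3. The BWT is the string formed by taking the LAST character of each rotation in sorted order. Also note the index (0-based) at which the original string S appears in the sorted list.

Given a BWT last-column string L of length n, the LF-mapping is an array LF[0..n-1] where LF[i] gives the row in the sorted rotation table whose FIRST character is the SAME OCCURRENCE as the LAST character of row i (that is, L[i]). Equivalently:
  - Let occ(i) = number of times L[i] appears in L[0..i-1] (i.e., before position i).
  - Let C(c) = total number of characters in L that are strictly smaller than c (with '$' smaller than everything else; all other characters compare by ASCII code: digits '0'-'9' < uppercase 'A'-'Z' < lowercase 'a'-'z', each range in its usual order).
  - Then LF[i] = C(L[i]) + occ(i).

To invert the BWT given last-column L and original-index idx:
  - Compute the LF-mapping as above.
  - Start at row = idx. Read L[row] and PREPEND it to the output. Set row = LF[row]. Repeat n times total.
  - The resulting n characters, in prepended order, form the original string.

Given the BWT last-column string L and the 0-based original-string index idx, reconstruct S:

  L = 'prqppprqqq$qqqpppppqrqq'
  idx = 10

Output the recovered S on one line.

Answer: qppppqqpqqpqrpqqpqqrrp$

Derivation:
LF mapping: 1 20 10 2 3 4 21 11 12 13 0 14 15 16 5 6 7 8 9 17 22 18 19
Walk LF starting at row 10, prepending L[row]:
  step 1: row=10, L[10]='$', prepend. Next row=LF[10]=0
  step 2: row=0, L[0]='p', prepend. Next row=LF[0]=1
  step 3: row=1, L[1]='r', prepend. Next row=LF[1]=20
  step 4: row=20, L[20]='r', prepend. Next row=LF[20]=22
  step 5: row=22, L[22]='q', prepend. Next row=LF[22]=19
  step 6: row=19, L[19]='q', prepend. Next row=LF[19]=17
  step 7: row=17, L[17]='p', prepend. Next row=LF[17]=8
  step 8: row=8, L[8]='q', prepend. Next row=LF[8]=12
  step 9: row=12, L[12]='q', prepend. Next row=LF[12]=15
  step 10: row=15, L[15]='p', prepend. Next row=LF[15]=6
  step 11: row=6, L[6]='r', prepend. Next row=LF[6]=21
  step 12: row=21, L[21]='q', prepend. Next row=LF[21]=18
  step 13: row=18, L[18]='p', prepend. Next row=LF[18]=9
  step 14: row=9, L[9]='q', prepend. Next row=LF[9]=13
  step 15: row=13, L[13]='q', prepend. Next row=LF[13]=16
  step 16: row=16, L[16]='p', prepend. Next row=LF[16]=7
  step 17: row=7, L[7]='q', prepend. Next row=LF[7]=11
  step 18: row=11, L[11]='q', prepend. Next row=LF[11]=14
  step 19: row=14, L[14]='p', prepend. Next row=LF[14]=5
  step 20: row=5, L[5]='p', prepend. Next row=LF[5]=4
  step 21: row=4, L[4]='p', prepend. Next row=LF[4]=3
  step 22: row=3, L[3]='p', prepend. Next row=LF[3]=2
  step 23: row=2, L[2]='q', prepend. Next row=LF[2]=10
Reversed output: qppppqqpqqpqrpqqpqqrrp$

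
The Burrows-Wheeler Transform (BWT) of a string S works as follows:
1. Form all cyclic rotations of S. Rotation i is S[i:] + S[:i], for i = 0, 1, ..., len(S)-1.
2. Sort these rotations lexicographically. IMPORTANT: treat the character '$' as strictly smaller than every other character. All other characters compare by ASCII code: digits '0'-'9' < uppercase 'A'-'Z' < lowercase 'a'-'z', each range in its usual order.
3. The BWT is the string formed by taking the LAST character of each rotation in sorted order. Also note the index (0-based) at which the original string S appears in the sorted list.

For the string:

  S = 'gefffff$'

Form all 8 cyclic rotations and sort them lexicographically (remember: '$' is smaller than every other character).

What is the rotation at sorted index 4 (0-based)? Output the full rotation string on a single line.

Answer: fff$geff

Derivation:
All 8 rotations (rotation i = S[i:]+S[:i]):
  rot[0] = gefffff$
  rot[1] = efffff$g
  rot[2] = fffff$ge
  rot[3] = ffff$gef
  rot[4] = fff$geff
  rot[5] = ff$gefff
  rot[6] = f$geffff
  rot[7] = $gefffff
Sorted (with $ < everything):
  sorted[0] = $gefffff
  sorted[1] = efffff$g
  sorted[2] = f$geffff
  sorted[3] = ff$gefff
  sorted[4] = fff$geff
  sorted[5] = ffff$gef
  sorted[6] = fffff$ge
  sorted[7] = gefffff$
sorted[4] = fff$geff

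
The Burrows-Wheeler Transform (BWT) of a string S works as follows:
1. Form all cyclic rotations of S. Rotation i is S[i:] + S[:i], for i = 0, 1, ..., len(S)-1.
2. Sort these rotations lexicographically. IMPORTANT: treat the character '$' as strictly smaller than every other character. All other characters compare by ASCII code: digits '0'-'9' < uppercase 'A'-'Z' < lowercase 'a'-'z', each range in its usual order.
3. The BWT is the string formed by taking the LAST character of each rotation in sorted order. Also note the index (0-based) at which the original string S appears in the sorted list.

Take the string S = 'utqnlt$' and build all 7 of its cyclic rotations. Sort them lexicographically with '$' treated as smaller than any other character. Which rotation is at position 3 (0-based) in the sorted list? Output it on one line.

Answer: qnlt$ut

Derivation:
All 7 rotations (rotation i = S[i:]+S[:i]):
  rot[0] = utqnlt$
  rot[1] = tqnlt$u
  rot[2] = qnlt$ut
  rot[3] = nlt$utq
  rot[4] = lt$utqn
  rot[5] = t$utqnl
  rot[6] = $utqnlt
Sorted (with $ < everything):
  sorted[0] = $utqnlt
  sorted[1] = lt$utqn
  sorted[2] = nlt$utq
  sorted[3] = qnlt$ut
  sorted[4] = t$utqnl
  sorted[5] = tqnlt$u
  sorted[6] = utqnlt$
sorted[3] = qnlt$ut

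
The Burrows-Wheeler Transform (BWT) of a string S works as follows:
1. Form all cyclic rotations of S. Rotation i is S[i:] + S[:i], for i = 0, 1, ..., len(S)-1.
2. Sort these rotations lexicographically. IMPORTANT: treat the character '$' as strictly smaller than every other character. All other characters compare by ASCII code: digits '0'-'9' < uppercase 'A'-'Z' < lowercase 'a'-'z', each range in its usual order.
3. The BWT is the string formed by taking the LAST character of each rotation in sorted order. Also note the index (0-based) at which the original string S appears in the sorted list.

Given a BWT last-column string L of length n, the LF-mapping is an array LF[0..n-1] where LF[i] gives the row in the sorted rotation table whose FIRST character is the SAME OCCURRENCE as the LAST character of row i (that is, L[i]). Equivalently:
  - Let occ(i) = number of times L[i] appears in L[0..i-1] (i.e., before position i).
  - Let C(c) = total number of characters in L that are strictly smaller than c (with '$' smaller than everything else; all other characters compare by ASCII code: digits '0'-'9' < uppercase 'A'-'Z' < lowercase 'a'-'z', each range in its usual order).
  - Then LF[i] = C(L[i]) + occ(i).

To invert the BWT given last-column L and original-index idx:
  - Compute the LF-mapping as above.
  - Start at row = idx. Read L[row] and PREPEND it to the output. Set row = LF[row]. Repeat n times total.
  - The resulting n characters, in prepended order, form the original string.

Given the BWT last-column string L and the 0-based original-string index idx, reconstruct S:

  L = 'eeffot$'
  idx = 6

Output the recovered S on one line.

LF mapping: 1 2 3 4 5 6 0
Walk LF starting at row 6, prepending L[row]:
  step 1: row=6, L[6]='$', prepend. Next row=LF[6]=0
  step 2: row=0, L[0]='e', prepend. Next row=LF[0]=1
  step 3: row=1, L[1]='e', prepend. Next row=LF[1]=2
  step 4: row=2, L[2]='f', prepend. Next row=LF[2]=3
  step 5: row=3, L[3]='f', prepend. Next row=LF[3]=4
  step 6: row=4, L[4]='o', prepend. Next row=LF[4]=5
  step 7: row=5, L[5]='t', prepend. Next row=LF[5]=6
Reversed output: toffee$

Answer: toffee$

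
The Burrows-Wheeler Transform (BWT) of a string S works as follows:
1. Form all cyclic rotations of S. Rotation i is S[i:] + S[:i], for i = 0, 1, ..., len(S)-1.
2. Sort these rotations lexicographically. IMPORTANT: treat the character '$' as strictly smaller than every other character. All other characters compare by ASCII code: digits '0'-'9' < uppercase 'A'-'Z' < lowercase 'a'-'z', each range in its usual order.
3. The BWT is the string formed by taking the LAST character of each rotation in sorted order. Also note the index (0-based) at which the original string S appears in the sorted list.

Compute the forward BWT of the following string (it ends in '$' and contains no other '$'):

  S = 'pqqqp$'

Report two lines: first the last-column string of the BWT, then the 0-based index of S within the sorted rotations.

All 6 rotations (rotation i = S[i:]+S[:i]):
  rot[0] = pqqqp$
  rot[1] = qqqp$p
  rot[2] = qqp$pq
  rot[3] = qp$pqq
  rot[4] = p$pqqq
  rot[5] = $pqqqp
Sorted (with $ < everything):
  sorted[0] = $pqqqp  (last char: 'p')
  sorted[1] = p$pqqq  (last char: 'q')
  sorted[2] = pqqqp$  (last char: '$')
  sorted[3] = qp$pqq  (last char: 'q')
  sorted[4] = qqp$pq  (last char: 'q')
  sorted[5] = qqqp$p  (last char: 'p')
Last column: pq$qqp
Original string S is at sorted index 2

Answer: pq$qqp
2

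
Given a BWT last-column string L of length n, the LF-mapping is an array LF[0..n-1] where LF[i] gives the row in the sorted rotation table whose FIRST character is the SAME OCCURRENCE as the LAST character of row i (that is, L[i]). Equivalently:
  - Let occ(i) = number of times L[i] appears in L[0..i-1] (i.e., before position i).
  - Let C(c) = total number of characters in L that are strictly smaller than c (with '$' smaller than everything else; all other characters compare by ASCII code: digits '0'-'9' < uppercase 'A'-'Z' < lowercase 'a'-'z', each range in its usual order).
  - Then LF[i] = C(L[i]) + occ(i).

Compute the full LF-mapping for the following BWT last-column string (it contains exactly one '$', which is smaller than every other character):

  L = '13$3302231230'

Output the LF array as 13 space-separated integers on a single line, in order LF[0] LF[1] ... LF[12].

Answer: 3 8 0 9 10 1 5 6 11 4 7 12 2

Derivation:
Char counts: '$':1, '0':2, '1':2, '2':3, '3':5
C (first-col start): C('$')=0, C('0')=1, C('1')=3, C('2')=5, C('3')=8
L[0]='1': occ=0, LF[0]=C('1')+0=3+0=3
L[1]='3': occ=0, LF[1]=C('3')+0=8+0=8
L[2]='$': occ=0, LF[2]=C('$')+0=0+0=0
L[3]='3': occ=1, LF[3]=C('3')+1=8+1=9
L[4]='3': occ=2, LF[4]=C('3')+2=8+2=10
L[5]='0': occ=0, LF[5]=C('0')+0=1+0=1
L[6]='2': occ=0, LF[6]=C('2')+0=5+0=5
L[7]='2': occ=1, LF[7]=C('2')+1=5+1=6
L[8]='3': occ=3, LF[8]=C('3')+3=8+3=11
L[9]='1': occ=1, LF[9]=C('1')+1=3+1=4
L[10]='2': occ=2, LF[10]=C('2')+2=5+2=7
L[11]='3': occ=4, LF[11]=C('3')+4=8+4=12
L[12]='0': occ=1, LF[12]=C('0')+1=1+1=2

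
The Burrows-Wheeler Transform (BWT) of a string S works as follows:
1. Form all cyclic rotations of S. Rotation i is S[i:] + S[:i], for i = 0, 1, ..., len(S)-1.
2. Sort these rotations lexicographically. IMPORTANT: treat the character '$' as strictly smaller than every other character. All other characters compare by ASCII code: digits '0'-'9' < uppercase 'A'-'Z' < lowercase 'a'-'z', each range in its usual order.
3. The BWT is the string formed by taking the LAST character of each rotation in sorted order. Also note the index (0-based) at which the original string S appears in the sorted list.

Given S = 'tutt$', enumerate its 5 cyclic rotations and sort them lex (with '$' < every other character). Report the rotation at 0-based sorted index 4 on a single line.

Answer: utt$t

Derivation:
All 5 rotations (rotation i = S[i:]+S[:i]):
  rot[0] = tutt$
  rot[1] = utt$t
  rot[2] = tt$tu
  rot[3] = t$tut
  rot[4] = $tutt
Sorted (with $ < everything):
  sorted[0] = $tutt
  sorted[1] = t$tut
  sorted[2] = tt$tu
  sorted[3] = tutt$
  sorted[4] = utt$t
sorted[4] = utt$t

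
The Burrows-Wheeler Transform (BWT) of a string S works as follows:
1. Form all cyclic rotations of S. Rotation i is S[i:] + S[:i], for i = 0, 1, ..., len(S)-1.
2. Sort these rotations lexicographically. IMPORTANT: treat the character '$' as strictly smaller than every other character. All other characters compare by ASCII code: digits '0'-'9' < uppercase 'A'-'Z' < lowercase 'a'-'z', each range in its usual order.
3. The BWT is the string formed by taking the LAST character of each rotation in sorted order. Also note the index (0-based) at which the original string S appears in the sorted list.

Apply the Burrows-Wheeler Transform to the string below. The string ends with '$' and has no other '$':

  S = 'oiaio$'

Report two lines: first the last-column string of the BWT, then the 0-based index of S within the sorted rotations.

Answer: oioai$
5

Derivation:
All 6 rotations (rotation i = S[i:]+S[:i]):
  rot[0] = oiaio$
  rot[1] = iaio$o
  rot[2] = aio$oi
  rot[3] = io$oia
  rot[4] = o$oiai
  rot[5] = $oiaio
Sorted (with $ < everything):
  sorted[0] = $oiaio  (last char: 'o')
  sorted[1] = aio$oi  (last char: 'i')
  sorted[2] = iaio$o  (last char: 'o')
  sorted[3] = io$oia  (last char: 'a')
  sorted[4] = o$oiai  (last char: 'i')
  sorted[5] = oiaio$  (last char: '$')
Last column: oioai$
Original string S is at sorted index 5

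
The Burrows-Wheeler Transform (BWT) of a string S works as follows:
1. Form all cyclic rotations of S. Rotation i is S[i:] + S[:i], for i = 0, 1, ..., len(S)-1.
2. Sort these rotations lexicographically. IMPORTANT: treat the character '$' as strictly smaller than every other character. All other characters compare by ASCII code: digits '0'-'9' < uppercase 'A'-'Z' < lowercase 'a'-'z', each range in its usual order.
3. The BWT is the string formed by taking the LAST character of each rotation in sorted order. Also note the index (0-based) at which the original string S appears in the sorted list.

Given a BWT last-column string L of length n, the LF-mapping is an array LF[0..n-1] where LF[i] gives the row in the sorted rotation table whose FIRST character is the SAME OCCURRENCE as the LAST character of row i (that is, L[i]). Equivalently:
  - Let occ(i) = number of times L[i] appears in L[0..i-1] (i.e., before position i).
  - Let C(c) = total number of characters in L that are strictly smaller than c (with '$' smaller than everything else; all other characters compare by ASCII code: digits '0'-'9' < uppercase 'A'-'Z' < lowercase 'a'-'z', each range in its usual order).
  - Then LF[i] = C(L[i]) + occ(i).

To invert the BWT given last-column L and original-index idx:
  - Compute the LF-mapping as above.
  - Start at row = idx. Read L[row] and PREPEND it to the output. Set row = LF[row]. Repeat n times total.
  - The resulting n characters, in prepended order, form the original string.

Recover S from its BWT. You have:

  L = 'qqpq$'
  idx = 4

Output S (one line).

Answer: qqpq$

Derivation:
LF mapping: 2 3 1 4 0
Walk LF starting at row 4, prepending L[row]:
  step 1: row=4, L[4]='$', prepend. Next row=LF[4]=0
  step 2: row=0, L[0]='q', prepend. Next row=LF[0]=2
  step 3: row=2, L[2]='p', prepend. Next row=LF[2]=1
  step 4: row=1, L[1]='q', prepend. Next row=LF[1]=3
  step 5: row=3, L[3]='q', prepend. Next row=LF[3]=4
Reversed output: qqpq$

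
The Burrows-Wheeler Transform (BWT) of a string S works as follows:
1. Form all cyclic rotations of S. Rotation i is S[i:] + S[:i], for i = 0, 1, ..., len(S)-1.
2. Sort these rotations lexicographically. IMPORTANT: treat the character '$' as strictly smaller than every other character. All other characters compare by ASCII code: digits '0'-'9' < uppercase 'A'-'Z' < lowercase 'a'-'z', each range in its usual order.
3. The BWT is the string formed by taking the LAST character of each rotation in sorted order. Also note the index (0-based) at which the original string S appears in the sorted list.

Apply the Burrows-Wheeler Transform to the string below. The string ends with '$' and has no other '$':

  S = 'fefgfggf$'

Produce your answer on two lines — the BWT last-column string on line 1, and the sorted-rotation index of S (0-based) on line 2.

Answer: ffg$eggff
3

Derivation:
All 9 rotations (rotation i = S[i:]+S[:i]):
  rot[0] = fefgfggf$
  rot[1] = efgfggf$f
  rot[2] = fgfggf$fe
  rot[3] = gfggf$fef
  rot[4] = fggf$fefg
  rot[5] = ggf$fefgf
  rot[6] = gf$fefgfg
  rot[7] = f$fefgfgg
  rot[8] = $fefgfggf
Sorted (with $ < everything):
  sorted[0] = $fefgfggf  (last char: 'f')
  sorted[1] = efgfggf$f  (last char: 'f')
  sorted[2] = f$fefgfgg  (last char: 'g')
  sorted[3] = fefgfggf$  (last char: '$')
  sorted[4] = fgfggf$fe  (last char: 'e')
  sorted[5] = fggf$fefg  (last char: 'g')
  sorted[6] = gf$fefgfg  (last char: 'g')
  sorted[7] = gfggf$fef  (last char: 'f')
  sorted[8] = ggf$fefgf  (last char: 'f')
Last column: ffg$eggff
Original string S is at sorted index 3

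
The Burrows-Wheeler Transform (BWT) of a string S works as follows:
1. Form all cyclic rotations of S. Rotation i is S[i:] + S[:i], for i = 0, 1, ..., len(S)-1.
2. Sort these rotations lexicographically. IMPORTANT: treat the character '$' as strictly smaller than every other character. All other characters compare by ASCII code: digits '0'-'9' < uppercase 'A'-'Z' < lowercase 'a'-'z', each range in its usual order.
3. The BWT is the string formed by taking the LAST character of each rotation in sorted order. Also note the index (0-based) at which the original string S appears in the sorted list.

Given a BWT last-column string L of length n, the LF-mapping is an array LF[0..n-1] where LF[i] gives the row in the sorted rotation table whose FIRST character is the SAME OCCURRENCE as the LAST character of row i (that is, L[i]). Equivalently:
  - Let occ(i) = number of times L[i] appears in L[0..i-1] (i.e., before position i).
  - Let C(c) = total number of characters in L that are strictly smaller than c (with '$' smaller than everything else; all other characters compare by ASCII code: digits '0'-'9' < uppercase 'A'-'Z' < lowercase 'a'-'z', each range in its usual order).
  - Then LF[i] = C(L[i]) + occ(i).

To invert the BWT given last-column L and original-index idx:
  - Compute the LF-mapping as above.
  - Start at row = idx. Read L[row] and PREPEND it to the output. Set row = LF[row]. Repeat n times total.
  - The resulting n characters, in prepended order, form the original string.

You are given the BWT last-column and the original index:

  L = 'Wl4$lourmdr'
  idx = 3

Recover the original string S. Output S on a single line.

Answer: drumroll4W$

Derivation:
LF mapping: 2 4 1 0 5 7 10 8 6 3 9
Walk LF starting at row 3, prepending L[row]:
  step 1: row=3, L[3]='$', prepend. Next row=LF[3]=0
  step 2: row=0, L[0]='W', prepend. Next row=LF[0]=2
  step 3: row=2, L[2]='4', prepend. Next row=LF[2]=1
  step 4: row=1, L[1]='l', prepend. Next row=LF[1]=4
  step 5: row=4, L[4]='l', prepend. Next row=LF[4]=5
  step 6: row=5, L[5]='o', prepend. Next row=LF[5]=7
  step 7: row=7, L[7]='r', prepend. Next row=LF[7]=8
  step 8: row=8, L[8]='m', prepend. Next row=LF[8]=6
  step 9: row=6, L[6]='u', prepend. Next row=LF[6]=10
  step 10: row=10, L[10]='r', prepend. Next row=LF[10]=9
  step 11: row=9, L[9]='d', prepend. Next row=LF[9]=3
Reversed output: drumroll4W$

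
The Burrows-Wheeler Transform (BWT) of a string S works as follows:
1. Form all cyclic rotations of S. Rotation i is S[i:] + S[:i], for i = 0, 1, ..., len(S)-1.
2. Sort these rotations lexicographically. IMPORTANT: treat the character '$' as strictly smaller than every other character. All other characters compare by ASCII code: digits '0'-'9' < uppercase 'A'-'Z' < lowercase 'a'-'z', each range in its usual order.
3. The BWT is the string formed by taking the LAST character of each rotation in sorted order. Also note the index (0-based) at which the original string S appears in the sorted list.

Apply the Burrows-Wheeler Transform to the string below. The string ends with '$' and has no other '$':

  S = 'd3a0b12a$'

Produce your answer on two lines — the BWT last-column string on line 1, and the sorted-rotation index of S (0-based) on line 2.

All 9 rotations (rotation i = S[i:]+S[:i]):
  rot[0] = d3a0b12a$
  rot[1] = 3a0b12a$d
  rot[2] = a0b12a$d3
  rot[3] = 0b12a$d3a
  rot[4] = b12a$d3a0
  rot[5] = 12a$d3a0b
  rot[6] = 2a$d3a0b1
  rot[7] = a$d3a0b12
  rot[8] = $d3a0b12a
Sorted (with $ < everything):
  sorted[0] = $d3a0b12a  (last char: 'a')
  sorted[1] = 0b12a$d3a  (last char: 'a')
  sorted[2] = 12a$d3a0b  (last char: 'b')
  sorted[3] = 2a$d3a0b1  (last char: '1')
  sorted[4] = 3a0b12a$d  (last char: 'd')
  sorted[5] = a$d3a0b12  (last char: '2')
  sorted[6] = a0b12a$d3  (last char: '3')
  sorted[7] = b12a$d3a0  (last char: '0')
  sorted[8] = d3a0b12a$  (last char: '$')
Last column: aab1d230$
Original string S is at sorted index 8

Answer: aab1d230$
8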